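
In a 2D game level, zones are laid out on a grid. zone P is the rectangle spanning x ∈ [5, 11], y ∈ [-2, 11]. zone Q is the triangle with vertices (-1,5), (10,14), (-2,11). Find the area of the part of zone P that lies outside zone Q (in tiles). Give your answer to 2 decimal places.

|zone P| = 78, |zone P∩zone Q| = 0.7273.
|zone P ∖ zone Q| = |zone P| − |zone P∩zone Q| = 78 − 0.7273 = 77.27.

77.27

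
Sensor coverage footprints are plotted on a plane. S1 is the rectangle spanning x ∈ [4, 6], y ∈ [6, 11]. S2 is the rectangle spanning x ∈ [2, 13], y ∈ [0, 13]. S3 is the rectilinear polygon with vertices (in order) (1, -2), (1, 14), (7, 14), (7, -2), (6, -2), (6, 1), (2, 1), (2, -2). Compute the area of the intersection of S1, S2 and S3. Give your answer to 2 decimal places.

10.00

The intersection is the polygon with vertices (4,11), (6,11), (6,6), (4,6).
By the shoelace formula its area is 10.00.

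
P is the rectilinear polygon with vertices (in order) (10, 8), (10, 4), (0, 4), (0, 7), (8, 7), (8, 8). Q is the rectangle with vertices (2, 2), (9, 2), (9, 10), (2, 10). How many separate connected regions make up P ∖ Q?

P ∖ Q splits into 2 disjoint pieces (area 4, area 6).

2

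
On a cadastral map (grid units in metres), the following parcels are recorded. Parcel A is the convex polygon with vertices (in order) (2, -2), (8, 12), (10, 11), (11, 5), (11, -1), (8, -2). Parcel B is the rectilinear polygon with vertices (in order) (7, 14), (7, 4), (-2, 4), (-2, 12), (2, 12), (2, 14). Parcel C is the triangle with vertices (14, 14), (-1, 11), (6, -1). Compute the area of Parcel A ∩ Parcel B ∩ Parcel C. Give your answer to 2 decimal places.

The intersection is the polygon with vertices (7,4), (4.571,4), (7,9.667).
By the shoelace formula its area is 6.88.

6.88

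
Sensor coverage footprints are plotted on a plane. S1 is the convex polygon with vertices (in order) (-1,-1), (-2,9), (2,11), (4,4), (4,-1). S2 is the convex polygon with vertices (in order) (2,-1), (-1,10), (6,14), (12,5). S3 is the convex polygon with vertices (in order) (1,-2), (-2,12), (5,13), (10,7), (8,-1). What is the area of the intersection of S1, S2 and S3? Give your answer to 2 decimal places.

33.08

The intersection is the polygon with vertices (4,4), (4,0.2), (2,-1), (-0.88,9.56), (2,11).
By the shoelace formula its area is 33.08.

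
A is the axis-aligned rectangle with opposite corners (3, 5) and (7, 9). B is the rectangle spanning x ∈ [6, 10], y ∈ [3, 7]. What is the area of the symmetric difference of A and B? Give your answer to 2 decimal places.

28.00

|A∩B|: x∈[6,7], y∈[5,7] → 1·2 = 2.
|A △ B| = |A| + |B| − 2·|A∩B| = 16 + 16 − 4 = 28.00.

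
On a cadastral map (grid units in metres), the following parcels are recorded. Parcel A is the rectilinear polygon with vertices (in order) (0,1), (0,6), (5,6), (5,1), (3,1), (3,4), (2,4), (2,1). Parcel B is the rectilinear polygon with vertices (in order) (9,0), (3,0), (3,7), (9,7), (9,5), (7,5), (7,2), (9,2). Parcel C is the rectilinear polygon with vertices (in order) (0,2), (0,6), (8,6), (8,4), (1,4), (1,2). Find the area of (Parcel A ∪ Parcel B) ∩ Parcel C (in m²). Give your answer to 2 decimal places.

|Parcel A ∪ Parcel B| = 48.
|(Parcel A ∪ Parcel B) ∩ Parcel C| = 17.00.

17.00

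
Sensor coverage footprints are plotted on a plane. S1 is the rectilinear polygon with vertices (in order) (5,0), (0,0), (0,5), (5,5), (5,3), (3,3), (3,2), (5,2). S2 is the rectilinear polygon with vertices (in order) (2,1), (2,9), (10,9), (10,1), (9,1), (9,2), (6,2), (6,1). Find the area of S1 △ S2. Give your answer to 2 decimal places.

64.00

|S1| = 23, |S2| = 61, |S1∩S2| = 10.
|S1 △ S2| = |S1| + |S2| − 2·|S1∩S2| = 23 + 61 − 20 = 64.00.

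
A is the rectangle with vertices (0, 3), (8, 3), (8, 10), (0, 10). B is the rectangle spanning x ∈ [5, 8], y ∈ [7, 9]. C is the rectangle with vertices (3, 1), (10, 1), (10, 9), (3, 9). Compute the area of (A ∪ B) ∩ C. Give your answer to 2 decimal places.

30.00

The region (A ∪ B) ∩ C is the polygon with vertices (3,3), (3,9), (8,9), (8,7), (8,3).
By the shoelace formula its area is 30.00.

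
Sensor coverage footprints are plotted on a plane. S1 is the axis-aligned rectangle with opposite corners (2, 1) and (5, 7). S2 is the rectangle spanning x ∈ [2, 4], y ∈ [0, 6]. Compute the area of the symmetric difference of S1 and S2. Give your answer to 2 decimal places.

10.00

|S1∩S2|: x∈[2,4], y∈[1,6] → 2·5 = 10.
|S1 △ S2| = |S1| + |S2| − 2·|S1∩S2| = 18 + 12 − 20 = 10.00.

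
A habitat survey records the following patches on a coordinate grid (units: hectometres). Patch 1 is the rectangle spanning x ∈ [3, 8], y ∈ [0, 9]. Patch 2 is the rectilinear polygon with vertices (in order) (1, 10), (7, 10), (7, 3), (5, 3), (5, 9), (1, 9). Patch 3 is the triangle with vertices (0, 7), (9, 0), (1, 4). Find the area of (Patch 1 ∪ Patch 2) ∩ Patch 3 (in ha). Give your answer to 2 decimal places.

The region (Patch 1 ∪ Patch 2) ∩ Patch 3 is the polygon with vertices (8,0.5), (3,3), (3,4.667), (8,0.778).
By the shoelace formula its area is 4.86.

4.86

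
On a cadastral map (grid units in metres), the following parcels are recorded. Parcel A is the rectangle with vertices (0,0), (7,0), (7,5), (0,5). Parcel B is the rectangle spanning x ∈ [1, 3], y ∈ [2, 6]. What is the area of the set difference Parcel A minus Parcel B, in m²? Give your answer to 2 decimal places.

|Parcel A∩Parcel B|: x∈[1,3], y∈[2,5] → 2·3 = 6.
|Parcel A| = 35.
|Parcel A ∖ Parcel B| = |Parcel A| − |Parcel A∩Parcel B| = 35 − 6 = 29.00.

29.00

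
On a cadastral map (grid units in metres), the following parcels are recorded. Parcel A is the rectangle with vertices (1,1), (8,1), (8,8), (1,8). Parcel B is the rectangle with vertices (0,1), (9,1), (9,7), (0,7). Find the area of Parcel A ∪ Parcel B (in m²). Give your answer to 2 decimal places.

61.00

By inclusion–exclusion:
Individual areas: |Parcel A| = 49, |Parcel B| = 54.
|Parcel A∩Parcel B|: x∈[1,8], y∈[1,7] → 7·6 = 42.
|Parcel A ∪ Parcel B| = 103 − 42 = 61.00.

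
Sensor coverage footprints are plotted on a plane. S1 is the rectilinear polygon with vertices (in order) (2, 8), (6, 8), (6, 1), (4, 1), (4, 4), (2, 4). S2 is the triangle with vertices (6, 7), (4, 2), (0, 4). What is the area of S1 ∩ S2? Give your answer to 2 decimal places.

7.00

The intersection is the polygon with vertices (4,4), (2,4), (2,5), (6,7), (4,2).
By the shoelace formula its area is 7.00.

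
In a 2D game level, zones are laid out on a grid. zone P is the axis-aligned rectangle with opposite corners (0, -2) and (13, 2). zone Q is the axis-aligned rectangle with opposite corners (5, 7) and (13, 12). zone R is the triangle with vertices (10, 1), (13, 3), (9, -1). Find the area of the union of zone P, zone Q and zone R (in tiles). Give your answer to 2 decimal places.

By inclusion–exclusion:
Individual areas: |zone P| = 52, |zone Q| = 40, |zone R| = 2.
|zone P∩zone Q| = 0 (no overlap).
|zone P∩zone R| = 1.75.
|zone Q∩zone R| = 0.
|zone P∩zone Q∩zone R| = 0.
|zone P ∪ zone Q ∪ zone R| = 94 − 1.75 + 0 = 92.25.

92.25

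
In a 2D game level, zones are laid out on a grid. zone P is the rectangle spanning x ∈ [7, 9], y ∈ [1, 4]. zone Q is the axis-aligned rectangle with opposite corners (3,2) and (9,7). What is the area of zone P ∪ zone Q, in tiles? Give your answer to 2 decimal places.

By inclusion–exclusion:
Individual areas: |zone P| = 6, |zone Q| = 30.
|zone P∩zone Q|: x∈[7,9], y∈[2,4] → 2·2 = 4.
|zone P ∪ zone Q| = 36 − 4 = 32.00.

32.00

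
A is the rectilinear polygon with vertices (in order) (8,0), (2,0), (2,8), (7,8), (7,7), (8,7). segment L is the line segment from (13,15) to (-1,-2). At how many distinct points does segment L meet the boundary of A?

2

The segment meets the boundary at (2,1.643), (7,7.714).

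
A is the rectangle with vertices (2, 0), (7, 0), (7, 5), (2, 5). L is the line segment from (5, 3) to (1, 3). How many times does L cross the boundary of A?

1

The segment meets the boundary at (2,3).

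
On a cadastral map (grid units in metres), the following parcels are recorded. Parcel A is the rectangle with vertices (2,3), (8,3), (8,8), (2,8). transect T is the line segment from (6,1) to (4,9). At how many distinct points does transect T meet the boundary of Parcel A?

2

The segment meets the boundary at (4.25,8), (5.5,3).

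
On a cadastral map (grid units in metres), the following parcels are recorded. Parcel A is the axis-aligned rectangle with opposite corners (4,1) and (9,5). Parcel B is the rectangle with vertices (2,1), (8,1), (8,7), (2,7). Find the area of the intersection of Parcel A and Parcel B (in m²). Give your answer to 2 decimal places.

|Parcel A∩Parcel B|: x∈[4,8], y∈[1,5] → 4·4 = 16.

16.00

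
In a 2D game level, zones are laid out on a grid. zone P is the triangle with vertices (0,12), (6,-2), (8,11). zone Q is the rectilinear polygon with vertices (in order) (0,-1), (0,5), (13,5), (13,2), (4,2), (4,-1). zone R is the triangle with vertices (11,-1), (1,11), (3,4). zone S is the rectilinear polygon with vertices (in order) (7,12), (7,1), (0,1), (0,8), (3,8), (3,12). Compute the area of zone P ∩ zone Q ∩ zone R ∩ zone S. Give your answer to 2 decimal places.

7.46

The intersection is the polygon with vertices (6.909,3.909), (6.615,2), (6.2,2), (3.585,3.634), (3,5), (6,5).
By the shoelace formula its area is 7.46.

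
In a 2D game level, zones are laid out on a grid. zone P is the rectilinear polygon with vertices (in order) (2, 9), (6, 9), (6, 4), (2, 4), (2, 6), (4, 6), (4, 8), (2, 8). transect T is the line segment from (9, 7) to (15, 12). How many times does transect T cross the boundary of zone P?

0

The segment lies entirely outside zone P and never meets its boundary.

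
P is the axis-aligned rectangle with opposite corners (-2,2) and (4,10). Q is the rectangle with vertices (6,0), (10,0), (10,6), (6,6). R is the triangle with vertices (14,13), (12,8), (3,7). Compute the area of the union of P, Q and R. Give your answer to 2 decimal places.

By inclusion–exclusion:
Individual areas: |P| = 48, |Q| = 24, |R| = 21.5.
|P∩Q| = 0 (no overlap).
|P∩R| = 0.2172.
|Q∩R| = 0.
|P∩Q∩R| = 0.
|P ∪ Q ∪ R| = 93.5 − 0.2172 + 0 = 93.28.

93.28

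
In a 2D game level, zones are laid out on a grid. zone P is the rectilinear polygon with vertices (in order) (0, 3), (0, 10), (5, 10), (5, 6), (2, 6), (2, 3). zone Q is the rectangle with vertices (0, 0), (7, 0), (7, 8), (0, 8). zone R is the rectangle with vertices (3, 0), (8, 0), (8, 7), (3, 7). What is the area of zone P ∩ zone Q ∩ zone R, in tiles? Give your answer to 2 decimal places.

The intersection is the polygon with vertices (5,6), (3,6), (3,7), (5,7).
By the shoelace formula its area is 2.00.

2.00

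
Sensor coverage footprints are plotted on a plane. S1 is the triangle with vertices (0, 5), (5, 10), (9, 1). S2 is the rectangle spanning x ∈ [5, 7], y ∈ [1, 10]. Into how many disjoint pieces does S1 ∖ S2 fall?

S1 ∖ S2 splits into 2 disjoint pieces (area 18.0556, area 3.6111).

2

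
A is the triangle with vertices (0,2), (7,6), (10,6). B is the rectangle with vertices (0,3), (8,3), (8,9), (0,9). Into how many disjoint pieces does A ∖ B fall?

2

A ∖ B splits into 2 disjoint pieces (area 0.375, area 0.8).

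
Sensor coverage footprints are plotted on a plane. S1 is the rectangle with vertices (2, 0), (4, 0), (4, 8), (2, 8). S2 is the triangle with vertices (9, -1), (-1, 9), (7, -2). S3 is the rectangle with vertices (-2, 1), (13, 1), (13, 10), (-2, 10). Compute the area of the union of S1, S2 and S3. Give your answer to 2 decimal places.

By inclusion–exclusion:
Individual areas: |S1| = 16, |S2| = 15, |S3| = 135.
|S1∩S2| = 3.
|S1∩S3|: x∈[2,4], y∈[1,8] → 2·7 = 14.
|S2∩S3| = 8.7273.
|S1∩S2∩S3| = 3.
|S1 ∪ S2 ∪ S3| = 166 − 25.7273 + 3 = 143.27.

143.27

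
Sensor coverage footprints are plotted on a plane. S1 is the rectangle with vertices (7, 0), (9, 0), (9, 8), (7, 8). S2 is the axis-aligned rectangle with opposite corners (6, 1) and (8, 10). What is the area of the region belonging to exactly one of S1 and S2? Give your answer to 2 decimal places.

|S1∩S2|: x∈[7,8], y∈[1,8] → 1·7 = 7.
|S1 △ S2| = |S1| + |S2| − 2·|S1∩S2| = 16 + 18 − 14 = 20.00.

20.00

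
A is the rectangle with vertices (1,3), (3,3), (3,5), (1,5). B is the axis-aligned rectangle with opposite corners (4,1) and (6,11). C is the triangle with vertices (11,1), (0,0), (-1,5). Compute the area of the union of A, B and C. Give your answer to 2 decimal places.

By inclusion–exclusion:
Individual areas: |A| = 4, |B| = 20, |C| = 28.
|A∩B| = 0 (no overlap).
|A∩C| = 2.
|B∩C| = 4.
|A∩B∩C| = 0.
|A ∪ B ∪ C| = 52 − 6 + 0 = 46.00.

46.00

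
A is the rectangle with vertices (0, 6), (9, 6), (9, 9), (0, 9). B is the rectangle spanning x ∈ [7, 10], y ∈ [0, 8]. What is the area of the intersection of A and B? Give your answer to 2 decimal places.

|A∩B|: x∈[7,9], y∈[6,8] → 2·2 = 4.

4.00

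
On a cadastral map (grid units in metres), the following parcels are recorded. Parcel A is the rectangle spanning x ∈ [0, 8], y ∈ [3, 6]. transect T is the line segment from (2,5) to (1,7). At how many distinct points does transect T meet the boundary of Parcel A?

The segment meets the boundary at (1.5,6).

1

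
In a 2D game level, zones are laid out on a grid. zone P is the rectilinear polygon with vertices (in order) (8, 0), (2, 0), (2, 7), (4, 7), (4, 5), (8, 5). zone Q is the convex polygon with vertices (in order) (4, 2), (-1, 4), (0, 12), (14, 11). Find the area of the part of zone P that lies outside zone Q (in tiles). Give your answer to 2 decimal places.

|zone P| = 34, |zone P∩zone Q| = 14.2.
|zone P ∖ zone Q| = |zone P| − |zone P∩zone Q| = 34 − 14.2 = 19.80.

19.80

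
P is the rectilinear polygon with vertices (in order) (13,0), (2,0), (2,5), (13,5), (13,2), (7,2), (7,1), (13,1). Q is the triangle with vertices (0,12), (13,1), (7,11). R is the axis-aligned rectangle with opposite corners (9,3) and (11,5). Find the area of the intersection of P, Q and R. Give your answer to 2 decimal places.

2.73

The intersection is the polygon with vertices (11,4.333), (11,3), (10.636,3), (9,4.385), (9,5), (10.6,5).
By the shoelace formula its area is 2.73.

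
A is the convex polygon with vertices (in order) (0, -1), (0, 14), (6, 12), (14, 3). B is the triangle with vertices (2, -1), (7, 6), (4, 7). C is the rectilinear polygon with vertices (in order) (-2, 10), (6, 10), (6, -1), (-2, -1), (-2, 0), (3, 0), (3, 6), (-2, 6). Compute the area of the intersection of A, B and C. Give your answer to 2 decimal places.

10.96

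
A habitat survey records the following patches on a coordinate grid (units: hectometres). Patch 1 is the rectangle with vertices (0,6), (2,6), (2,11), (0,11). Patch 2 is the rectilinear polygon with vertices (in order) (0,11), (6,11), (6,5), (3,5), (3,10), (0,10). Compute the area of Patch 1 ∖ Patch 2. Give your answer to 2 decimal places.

8.00

|Patch 1| = 10, |Patch 1∩Patch 2| = 2.
|Patch 1 ∖ Patch 2| = |Patch 1| − |Patch 1∩Patch 2| = 10 − 2 = 8.00.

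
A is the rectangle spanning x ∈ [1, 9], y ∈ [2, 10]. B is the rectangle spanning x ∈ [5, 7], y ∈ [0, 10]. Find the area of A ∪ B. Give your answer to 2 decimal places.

68.00

By inclusion–exclusion:
Individual areas: |A| = 64, |B| = 20.
|A∩B|: x∈[5,7], y∈[2,10] → 2·8 = 16.
|A ∪ B| = 84 − 16 = 68.00.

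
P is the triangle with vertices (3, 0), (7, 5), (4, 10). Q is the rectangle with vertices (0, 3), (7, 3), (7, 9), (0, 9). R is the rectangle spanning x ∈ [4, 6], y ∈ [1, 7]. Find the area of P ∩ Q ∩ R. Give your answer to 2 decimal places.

The intersection is the polygon with vertices (4,3), (4,7), (5.8,7), (6,6.667), (6,3.75), (5.4,3).
By the shoelace formula its area is 7.74.

7.74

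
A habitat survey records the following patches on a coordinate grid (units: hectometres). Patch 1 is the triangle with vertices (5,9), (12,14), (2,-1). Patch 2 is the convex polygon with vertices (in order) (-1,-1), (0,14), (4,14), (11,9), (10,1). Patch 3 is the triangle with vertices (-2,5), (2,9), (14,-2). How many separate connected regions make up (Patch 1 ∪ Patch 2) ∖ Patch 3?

2

(Patch 1 ∪ Patch 2) ∖ Patch 3 splits into 2 disjoint pieces (area 78.6137, area 24.0437).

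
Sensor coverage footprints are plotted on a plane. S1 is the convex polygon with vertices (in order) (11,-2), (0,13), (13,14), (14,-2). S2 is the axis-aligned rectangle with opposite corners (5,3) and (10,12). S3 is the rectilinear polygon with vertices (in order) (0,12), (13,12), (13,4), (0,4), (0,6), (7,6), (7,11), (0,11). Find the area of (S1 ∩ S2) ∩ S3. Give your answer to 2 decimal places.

The region (S1 ∩ S2) ∩ S3 is the polygon with vertices (5,12), (10,12), (10,4), (6.6,4), (5.133,6), (7,6), (7,11), (5,11).
By the shoelace formula its area is 28.27.

28.27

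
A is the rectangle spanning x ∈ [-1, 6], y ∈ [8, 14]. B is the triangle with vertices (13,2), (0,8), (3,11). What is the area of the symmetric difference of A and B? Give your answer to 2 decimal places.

|A| = 42, |B| = 28.5, |A∩B| = 9.45.
|A △ B| = |A| + |B| − 2·|A∩B| = 42 + 28.5 − 18.9 = 51.60.

51.60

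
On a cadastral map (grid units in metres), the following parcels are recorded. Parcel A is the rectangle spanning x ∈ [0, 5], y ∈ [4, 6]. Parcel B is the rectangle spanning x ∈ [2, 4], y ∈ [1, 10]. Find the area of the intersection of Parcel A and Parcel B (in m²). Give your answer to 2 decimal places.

|Parcel A∩Parcel B|: x∈[2,4], y∈[4,6] → 2·2 = 4.

4.00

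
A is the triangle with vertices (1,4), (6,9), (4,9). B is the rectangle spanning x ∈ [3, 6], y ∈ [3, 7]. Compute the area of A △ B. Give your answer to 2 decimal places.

16.00

|A| = 5, |B| = 12, |A∩B| = 0.5.
|A △ B| = |A| + |B| − 2·|A∩B| = 5 + 12 − 1 = 16.00.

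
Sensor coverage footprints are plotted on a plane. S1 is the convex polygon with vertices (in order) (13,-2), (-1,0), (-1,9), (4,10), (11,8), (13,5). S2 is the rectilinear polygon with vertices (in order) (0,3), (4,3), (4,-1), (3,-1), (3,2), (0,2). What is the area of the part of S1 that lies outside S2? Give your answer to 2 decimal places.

|S1| = 137.5, |S1∩S2| = 6.6429.
|S1 ∖ S2| = |S1| − |S1∩S2| = 137.5 − 6.6429 = 130.86.

130.86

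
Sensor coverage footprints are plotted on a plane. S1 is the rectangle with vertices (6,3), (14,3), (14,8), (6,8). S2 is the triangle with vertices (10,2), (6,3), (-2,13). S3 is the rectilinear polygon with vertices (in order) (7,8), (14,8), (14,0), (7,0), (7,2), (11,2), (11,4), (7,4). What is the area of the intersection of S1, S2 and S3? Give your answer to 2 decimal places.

The intersection is the polygon with vertices (7.818,4), (7,4), (7,4.75).
By the shoelace formula its area is 0.31.

0.31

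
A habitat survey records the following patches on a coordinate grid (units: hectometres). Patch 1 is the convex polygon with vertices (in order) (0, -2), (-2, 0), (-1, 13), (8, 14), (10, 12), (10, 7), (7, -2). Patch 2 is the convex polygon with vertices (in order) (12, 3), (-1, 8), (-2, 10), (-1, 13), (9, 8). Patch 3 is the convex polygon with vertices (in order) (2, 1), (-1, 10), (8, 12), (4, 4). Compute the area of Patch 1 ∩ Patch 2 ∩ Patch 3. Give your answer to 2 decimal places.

The intersection is the polygon with vertices (6.6,9.2), (4.871,5.742), (-0.235,7.706), (-1,10), (3.154,10.923).
By the shoelace formula its area is 24.11.

24.11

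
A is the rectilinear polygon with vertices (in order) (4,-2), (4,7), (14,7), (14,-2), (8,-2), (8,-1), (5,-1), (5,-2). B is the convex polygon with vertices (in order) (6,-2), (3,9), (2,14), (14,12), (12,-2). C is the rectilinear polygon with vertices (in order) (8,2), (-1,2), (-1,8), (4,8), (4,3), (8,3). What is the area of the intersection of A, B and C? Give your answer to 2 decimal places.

3.23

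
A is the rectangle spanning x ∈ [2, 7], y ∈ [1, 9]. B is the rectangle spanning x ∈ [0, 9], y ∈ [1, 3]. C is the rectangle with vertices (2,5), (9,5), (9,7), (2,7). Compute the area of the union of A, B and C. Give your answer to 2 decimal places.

By inclusion–exclusion:
Individual areas: |A| = 40, |B| = 18, |C| = 14.
|A∩B|: x∈[2,7], y∈[1,3] → 5·2 = 10.
|A∩C|: x∈[2,7], y∈[5,7] → 5·2 = 10.
|B∩C| = 0 (no overlap).
|A∩B∩C| = 0.
|A ∪ B ∪ C| = 72 − 20 + 0 = 52.00.

52.00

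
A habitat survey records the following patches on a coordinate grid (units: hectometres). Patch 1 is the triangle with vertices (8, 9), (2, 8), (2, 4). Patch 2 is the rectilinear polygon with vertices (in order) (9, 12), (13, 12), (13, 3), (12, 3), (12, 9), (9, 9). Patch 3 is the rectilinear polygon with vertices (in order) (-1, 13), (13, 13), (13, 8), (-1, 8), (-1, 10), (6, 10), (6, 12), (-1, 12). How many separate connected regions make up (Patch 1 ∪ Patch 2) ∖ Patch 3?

2

(Patch 1 ∪ Patch 2) ∖ Patch 3 splits into 2 disjoint pieces (area 9.6, area 5).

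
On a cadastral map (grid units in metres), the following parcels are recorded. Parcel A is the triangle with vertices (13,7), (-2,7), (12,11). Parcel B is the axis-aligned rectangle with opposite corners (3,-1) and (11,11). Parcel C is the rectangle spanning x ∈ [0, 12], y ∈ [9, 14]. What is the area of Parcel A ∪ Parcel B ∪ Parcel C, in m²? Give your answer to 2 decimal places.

By inclusion–exclusion:
Individual areas: |Parcel A| = 30, |Parcel B| = 96, |Parcel C| = 60.
|Parcel A∩Parcel B| = 20.5714.
|Parcel A∩Parcel C| = 7.
|Parcel B∩Parcel C|: x∈[3,11], y∈[9,11] → 8·2 = 16.
|Parcel A∩Parcel B∩Parcel C| = 5.1429.
|Parcel A ∪ Parcel B ∪ Parcel C| = 186 − 43.5714 + 5.1429 = 147.57.

147.57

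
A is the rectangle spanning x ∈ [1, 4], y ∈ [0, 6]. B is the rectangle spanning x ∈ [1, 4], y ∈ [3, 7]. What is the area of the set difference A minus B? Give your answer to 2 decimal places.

9.00

|A∩B|: x∈[1,4], y∈[3,6] → 3·3 = 9.
|A| = 18.
|A ∖ B| = |A| − |A∩B| = 18 − 9 = 9.00.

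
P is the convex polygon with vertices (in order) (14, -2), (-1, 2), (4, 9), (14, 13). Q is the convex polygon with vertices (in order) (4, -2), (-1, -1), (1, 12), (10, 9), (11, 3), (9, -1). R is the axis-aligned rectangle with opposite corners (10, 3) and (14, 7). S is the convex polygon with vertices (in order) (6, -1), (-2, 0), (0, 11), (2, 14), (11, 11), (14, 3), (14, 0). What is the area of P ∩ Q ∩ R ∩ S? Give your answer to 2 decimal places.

The intersection is the polygon with vertices (10,3), (10,7), (10.333,7), (11,3).
By the shoelace formula its area is 2.67.

2.67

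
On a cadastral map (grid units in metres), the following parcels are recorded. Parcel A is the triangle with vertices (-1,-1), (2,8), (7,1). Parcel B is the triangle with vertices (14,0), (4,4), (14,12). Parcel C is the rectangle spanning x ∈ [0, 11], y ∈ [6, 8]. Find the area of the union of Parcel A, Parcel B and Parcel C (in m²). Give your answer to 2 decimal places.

106.01

By inclusion–exclusion:
Individual areas: |Parcel A| = 33, |Parcel B| = 60, |Parcel C| = 22.
|Parcel A∩Parcel B| = 0.3927.
|Parcel A∩Parcel C| = 2.0952.
|Parcel B∩Parcel C| = 6.5.
|Parcel A∩Parcel B∩Parcel C| = 0.
|Parcel A ∪ Parcel B ∪ Parcel C| = 115 − 8.988 + 0 = 106.01.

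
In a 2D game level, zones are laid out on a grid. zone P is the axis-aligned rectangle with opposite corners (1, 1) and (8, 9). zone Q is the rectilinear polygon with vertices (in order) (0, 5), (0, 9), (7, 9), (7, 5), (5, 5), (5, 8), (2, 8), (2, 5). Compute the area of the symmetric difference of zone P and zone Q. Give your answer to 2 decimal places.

|zone P| = 56, |zone Q| = 19, |zone P∩zone Q| = 15.
|zone P △ zone Q| = |zone P| + |zone Q| − 2·|zone P∩zone Q| = 56 + 19 − 30 = 45.00.

45.00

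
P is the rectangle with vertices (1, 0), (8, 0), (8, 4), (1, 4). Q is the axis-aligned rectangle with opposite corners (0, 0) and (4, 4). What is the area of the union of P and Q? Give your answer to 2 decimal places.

32.00

By inclusion–exclusion:
Individual areas: |P| = 28, |Q| = 16.
|P∩Q|: x∈[1,4], y∈[0,4] → 3·4 = 12.
|P ∪ Q| = 44 − 12 = 32.00.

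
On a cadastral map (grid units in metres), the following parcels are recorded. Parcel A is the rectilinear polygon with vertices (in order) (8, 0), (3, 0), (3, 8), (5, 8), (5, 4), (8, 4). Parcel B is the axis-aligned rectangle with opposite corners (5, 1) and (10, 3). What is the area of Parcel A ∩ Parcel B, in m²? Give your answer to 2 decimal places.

The intersection is the polygon with vertices (8,1), (5,1), (5,3), (8,3).
By the shoelace formula its area is 6.00.

6.00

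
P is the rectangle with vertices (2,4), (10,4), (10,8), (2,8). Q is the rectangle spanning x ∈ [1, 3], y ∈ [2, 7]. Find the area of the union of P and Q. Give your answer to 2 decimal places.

39.00

By inclusion–exclusion:
Individual areas: |P| = 32, |Q| = 10.
|P∩Q|: x∈[2,3], y∈[4,7] → 1·3 = 3.
|P ∪ Q| = 42 − 3 = 39.00.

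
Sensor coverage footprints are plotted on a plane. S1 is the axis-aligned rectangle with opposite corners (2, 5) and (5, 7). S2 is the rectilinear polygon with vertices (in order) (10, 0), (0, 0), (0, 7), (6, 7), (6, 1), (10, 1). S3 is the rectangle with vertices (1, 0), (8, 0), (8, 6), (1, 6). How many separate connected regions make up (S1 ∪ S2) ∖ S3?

(S1 ∪ S2) ∖ S3 splits into 2 disjoint pieces (area 12, area 2).

2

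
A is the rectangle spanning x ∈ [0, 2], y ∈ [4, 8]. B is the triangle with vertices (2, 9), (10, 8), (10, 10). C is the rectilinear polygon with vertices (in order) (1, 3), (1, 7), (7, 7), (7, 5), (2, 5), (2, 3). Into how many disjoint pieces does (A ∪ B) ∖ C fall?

(A ∪ B) ∖ C splits into 2 disjoint pieces (area 5, area 8).

2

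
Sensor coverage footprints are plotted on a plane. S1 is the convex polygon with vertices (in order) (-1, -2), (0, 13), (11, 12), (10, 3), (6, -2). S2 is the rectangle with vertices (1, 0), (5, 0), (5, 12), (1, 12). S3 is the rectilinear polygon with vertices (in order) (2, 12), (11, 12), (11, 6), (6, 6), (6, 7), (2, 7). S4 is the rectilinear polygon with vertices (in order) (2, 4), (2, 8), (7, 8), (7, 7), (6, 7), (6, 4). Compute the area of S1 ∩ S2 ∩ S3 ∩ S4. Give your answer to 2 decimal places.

The intersection is the polygon with vertices (5,7), (2,7), (2,8), (5,8).
By the shoelace formula its area is 3.00.

3.00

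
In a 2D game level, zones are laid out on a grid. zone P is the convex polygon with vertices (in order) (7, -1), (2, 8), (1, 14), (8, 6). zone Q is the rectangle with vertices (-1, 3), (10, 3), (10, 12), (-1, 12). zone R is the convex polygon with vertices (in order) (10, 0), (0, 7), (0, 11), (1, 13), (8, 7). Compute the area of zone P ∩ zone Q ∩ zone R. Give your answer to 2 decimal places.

30.91

The intersection is the polygon with vertices (1.333,12), (2.167,12), (4.5,10), (8,6), (7.571,3), (5.714,3), (4.182,4.073), (2,8).
By the shoelace formula its area is 30.91.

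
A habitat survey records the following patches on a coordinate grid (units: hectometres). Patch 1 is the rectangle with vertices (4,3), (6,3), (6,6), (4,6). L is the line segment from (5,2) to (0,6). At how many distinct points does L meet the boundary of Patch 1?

0

The segment lies entirely outside Patch 1 and never meets its boundary.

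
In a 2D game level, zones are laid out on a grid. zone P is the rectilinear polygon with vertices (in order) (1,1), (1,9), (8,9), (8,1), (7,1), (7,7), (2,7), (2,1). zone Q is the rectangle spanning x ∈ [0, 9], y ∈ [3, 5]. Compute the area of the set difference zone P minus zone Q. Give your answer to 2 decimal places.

22.00

|zone P| = 26, |zone P∩zone Q| = 4.
|zone P ∖ zone Q| = |zone P| − |zone P∩zone Q| = 26 − 4 = 22.00.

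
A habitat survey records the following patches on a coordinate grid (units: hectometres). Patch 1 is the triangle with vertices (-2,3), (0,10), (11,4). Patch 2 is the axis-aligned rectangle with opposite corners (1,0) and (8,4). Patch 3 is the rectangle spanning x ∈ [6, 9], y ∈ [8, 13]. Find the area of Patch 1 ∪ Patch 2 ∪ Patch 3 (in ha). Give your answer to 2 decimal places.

By inclusion–exclusion:
Individual areas: |Patch 1| = 44.5, |Patch 2| = 28, |Patch 3| = 15.
|Patch 1∩Patch 2| = 3.5.
|Patch 1∩Patch 3| = 0.
|Patch 2∩Patch 3| = 0 (no overlap).
|Patch 1∩Patch 2∩Patch 3| = 0.
|Patch 1 ∪ Patch 2 ∪ Patch 3| = 87.5 − 3.5 + 0 = 84.00.

84.00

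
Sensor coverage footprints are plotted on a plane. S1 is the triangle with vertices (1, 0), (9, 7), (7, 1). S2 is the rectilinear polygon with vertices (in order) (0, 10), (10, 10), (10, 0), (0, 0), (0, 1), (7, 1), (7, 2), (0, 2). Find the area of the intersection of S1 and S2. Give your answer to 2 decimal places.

12.71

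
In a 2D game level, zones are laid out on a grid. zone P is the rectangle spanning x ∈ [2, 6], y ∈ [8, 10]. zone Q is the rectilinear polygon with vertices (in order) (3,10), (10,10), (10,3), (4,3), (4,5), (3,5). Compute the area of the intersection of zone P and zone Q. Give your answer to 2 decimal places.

6.00

The intersection is the polygon with vertices (6,8), (3,8), (3,10), (6,10).
By the shoelace formula its area is 6.00.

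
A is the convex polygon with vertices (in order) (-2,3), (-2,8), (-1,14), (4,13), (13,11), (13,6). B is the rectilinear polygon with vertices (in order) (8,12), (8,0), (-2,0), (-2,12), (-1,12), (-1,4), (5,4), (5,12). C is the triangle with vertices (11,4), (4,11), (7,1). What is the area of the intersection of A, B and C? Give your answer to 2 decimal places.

9.89

The intersection is the polygon with vertices (5,10), (8,7), (8,5), (5.925,4.585), (5,7.667).
By the shoelace formula its area is 9.89.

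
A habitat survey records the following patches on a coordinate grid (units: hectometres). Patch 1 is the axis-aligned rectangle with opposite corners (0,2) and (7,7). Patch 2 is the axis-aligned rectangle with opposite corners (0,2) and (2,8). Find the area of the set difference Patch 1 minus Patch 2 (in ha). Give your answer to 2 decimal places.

25.00

|Patch 1∩Patch 2|: x∈[0,2], y∈[2,7] → 2·5 = 10.
|Patch 1| = 35.
|Patch 1 ∖ Patch 2| = |Patch 1| − |Patch 1∩Patch 2| = 35 − 10 = 25.00.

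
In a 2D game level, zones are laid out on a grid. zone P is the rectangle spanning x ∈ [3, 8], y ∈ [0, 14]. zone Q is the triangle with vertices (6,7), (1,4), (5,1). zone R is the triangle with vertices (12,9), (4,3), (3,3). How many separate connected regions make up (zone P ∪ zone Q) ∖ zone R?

1

(zone P ∪ zone Q) ∖ zone R is a single connected region.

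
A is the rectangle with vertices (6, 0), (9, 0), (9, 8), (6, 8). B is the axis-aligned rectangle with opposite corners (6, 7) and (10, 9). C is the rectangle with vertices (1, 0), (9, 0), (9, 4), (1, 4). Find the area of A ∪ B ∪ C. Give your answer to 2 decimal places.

49.00

By inclusion–exclusion:
Individual areas: |A| = 24, |B| = 8, |C| = 32.
|A∩B|: x∈[6,9], y∈[7,8] → 3·1 = 3.
|A∩C|: x∈[6,9], y∈[0,4] → 3·4 = 12.
|B∩C| = 0 (no overlap).
|A∩B∩C| = 0.
|A ∪ B ∪ C| = 64 − 15 + 0 = 49.00.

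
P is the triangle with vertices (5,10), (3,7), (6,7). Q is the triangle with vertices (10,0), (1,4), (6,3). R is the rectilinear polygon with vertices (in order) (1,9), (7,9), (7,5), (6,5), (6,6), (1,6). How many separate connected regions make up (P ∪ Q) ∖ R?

2

(P ∪ Q) ∖ R splits into 2 disjoint pieces (area 0.5, area 5.5).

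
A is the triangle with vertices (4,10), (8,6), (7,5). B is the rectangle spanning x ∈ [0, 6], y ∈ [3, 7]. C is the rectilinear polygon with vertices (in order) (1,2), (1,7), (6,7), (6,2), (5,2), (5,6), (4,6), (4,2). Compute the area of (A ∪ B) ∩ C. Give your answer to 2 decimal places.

17.00

|A ∪ B| = 27.9667.
|(A ∪ B) ∩ C| = 17.00.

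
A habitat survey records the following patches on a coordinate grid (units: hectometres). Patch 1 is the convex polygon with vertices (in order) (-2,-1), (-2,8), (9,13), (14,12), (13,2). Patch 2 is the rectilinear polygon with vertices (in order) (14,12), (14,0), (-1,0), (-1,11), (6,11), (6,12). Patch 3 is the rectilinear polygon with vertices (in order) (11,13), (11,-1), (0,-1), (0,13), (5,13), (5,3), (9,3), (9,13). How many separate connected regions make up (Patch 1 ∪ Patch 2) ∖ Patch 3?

3

(Patch 1 ∪ Patch 2) ∖ Patch 3 splits into 3 disjoint pieces (area 20.8273, area 36.5091, area 36.9).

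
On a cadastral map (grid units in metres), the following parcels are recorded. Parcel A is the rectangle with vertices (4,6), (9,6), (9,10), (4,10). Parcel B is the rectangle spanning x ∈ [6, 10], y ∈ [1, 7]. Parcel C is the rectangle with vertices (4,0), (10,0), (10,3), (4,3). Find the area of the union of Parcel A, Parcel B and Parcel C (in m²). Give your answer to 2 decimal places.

By inclusion–exclusion:
Individual areas: |Parcel A| = 20, |Parcel B| = 24, |Parcel C| = 18.
|Parcel A∩Parcel B|: x∈[6,9], y∈[6,7] → 3·1 = 3.
|Parcel A∩Parcel C| = 0 (no overlap).
|Parcel B∩Parcel C|: x∈[6,10], y∈[1,3] → 4·2 = 8.
|Parcel A∩Parcel B∩Parcel C| = 0.
|Parcel A ∪ Parcel B ∪ Parcel C| = 62 − 11 + 0 = 51.00.

51.00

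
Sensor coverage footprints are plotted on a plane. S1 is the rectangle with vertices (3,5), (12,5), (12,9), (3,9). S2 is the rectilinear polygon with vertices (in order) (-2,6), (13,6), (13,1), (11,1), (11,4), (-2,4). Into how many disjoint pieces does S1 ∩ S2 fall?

S1 ∩ S2 is a single connected region.

1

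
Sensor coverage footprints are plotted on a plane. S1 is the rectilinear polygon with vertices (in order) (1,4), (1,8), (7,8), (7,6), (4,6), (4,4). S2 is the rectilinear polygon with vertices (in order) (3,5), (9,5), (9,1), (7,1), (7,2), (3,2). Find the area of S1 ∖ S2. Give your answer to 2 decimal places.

|S1| = 18, |S1∩S2| = 1.
|S1 ∖ S2| = |S1| − |S1∩S2| = 18 − 1 = 17.00.

17.00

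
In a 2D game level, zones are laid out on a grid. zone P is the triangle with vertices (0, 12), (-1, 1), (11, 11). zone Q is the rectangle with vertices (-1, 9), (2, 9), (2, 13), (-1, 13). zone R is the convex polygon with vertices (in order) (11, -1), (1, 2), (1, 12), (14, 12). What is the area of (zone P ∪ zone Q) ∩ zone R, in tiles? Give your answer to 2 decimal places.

46.35

The region (zone P ∪ zone Q) ∩ zone R is the polygon with vertices (1,2.667), (1,12), (2,12), (2,11.818), (11,11).
By the shoelace formula its area is 46.35.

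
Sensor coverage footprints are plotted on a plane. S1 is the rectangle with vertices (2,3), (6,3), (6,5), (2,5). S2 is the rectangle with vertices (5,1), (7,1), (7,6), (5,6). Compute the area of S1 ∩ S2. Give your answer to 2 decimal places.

|S1∩S2|: x∈[5,6], y∈[3,5] → 1·2 = 2.

2.00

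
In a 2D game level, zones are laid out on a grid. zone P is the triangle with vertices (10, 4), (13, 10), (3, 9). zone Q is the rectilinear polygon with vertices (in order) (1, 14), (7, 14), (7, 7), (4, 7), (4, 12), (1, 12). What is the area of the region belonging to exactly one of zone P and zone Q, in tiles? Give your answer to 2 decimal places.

|zone P| = 28.5, |zone Q| = 27, |zone P∩zone Q| = 5.5929.
|zone P △ zone Q| = |zone P| + |zone Q| − 2·|zone P∩zone Q| = 28.5 + 27 − 11.1857 = 44.31.

44.31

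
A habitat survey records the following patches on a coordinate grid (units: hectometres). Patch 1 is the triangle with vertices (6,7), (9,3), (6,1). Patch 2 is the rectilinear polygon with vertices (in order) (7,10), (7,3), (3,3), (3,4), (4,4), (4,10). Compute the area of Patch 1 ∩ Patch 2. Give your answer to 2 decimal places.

3.33

The intersection is the polygon with vertices (7,5.667), (7,3), (6,3), (6,7).
By the shoelace formula its area is 3.33.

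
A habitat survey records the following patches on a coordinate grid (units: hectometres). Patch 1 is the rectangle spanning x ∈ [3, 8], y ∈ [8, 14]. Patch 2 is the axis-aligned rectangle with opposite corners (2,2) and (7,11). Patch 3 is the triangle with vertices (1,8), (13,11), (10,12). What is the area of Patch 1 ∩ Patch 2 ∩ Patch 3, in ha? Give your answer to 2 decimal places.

The intersection is the polygon with vertices (3,8.889), (7,10.667), (7,9.5), (3,8.5).
By the shoelace formula its area is 3.11.

3.11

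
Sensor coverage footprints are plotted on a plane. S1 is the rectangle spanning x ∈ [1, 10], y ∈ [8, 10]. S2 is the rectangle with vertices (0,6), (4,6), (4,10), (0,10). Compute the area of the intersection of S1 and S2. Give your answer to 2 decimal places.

6.00

|S1∩S2|: x∈[1,4], y∈[8,10] → 3·2 = 6.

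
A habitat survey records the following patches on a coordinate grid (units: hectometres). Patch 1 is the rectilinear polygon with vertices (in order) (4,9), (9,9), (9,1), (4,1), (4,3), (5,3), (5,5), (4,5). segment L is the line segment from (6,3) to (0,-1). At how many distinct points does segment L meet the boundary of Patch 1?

The segment meets the boundary at (4,1.667).

1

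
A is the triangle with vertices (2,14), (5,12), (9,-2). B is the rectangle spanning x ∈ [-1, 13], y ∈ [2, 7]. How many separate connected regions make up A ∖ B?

2

A ∖ B splits into 2 disjoint pieces (area 10.8527, area 1.2143).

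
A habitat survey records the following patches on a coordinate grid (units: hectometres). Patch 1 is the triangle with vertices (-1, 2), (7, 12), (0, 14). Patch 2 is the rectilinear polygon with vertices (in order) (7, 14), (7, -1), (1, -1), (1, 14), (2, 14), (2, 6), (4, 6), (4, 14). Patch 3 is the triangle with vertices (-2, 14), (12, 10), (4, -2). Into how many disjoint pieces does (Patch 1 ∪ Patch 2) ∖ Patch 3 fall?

3

(Patch 1 ∪ Patch 2) ∖ Patch 3 splits into 3 disjoint pieces (area 17.0511, area 9.1561, area 4.0833).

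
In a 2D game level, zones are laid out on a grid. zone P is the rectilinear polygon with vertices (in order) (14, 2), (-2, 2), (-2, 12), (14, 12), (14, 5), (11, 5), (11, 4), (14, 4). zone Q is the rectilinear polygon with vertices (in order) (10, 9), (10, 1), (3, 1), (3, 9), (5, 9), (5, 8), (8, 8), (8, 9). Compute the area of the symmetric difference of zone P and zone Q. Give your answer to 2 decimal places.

|zone P| = 157, |zone Q| = 53, |zone P∩zone Q| = 46.
|zone P △ zone Q| = |zone P| + |zone Q| − 2·|zone P∩zone Q| = 157 + 53 − 92 = 118.00.

118.00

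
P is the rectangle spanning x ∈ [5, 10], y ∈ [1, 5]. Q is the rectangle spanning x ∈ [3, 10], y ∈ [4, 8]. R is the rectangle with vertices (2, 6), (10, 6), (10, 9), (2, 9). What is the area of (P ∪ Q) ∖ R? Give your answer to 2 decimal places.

|P ∪ Q| = 43.
|(P ∪ Q) ∩ R| = 14.
|(P ∪ Q) ∖ R| = 43 − 14 = 29.00.

29.00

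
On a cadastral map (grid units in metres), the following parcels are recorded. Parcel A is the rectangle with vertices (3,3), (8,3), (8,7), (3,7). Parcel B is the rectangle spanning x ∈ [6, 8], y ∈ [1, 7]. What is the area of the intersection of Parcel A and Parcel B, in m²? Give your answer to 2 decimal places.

|Parcel A∩Parcel B|: x∈[6,8], y∈[3,7] → 2·4 = 8.

8.00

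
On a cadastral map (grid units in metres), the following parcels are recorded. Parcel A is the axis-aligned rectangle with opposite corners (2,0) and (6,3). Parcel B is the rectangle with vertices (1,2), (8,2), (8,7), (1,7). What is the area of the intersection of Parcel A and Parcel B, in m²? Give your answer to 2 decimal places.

|Parcel A∩Parcel B|: x∈[2,6], y∈[2,3] → 4·1 = 4.

4.00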